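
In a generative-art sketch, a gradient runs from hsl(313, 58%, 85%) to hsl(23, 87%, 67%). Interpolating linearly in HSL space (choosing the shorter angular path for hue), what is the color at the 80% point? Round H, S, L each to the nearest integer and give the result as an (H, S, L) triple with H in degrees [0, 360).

Hue: 23 − 313 = -290°, but |-290| > 180 so the shorter arc goes the other way: Δh = -290 + 360 = 70°.
H = 313 + 0.8 × (70) = 369 → 369 → 369 mod 360 = 9°
S = 58 + 0.8 × (87 − 58) = 81.2 → 81%
L = 85 + 0.8 × (67 − 85) = 70.6 → 71%

(9, 81, 71)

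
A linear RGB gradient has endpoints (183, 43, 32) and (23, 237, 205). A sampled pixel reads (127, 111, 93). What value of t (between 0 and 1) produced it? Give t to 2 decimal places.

0.35

Invert the lerp on the G channel (largest span, 194): t = (111 − 43) / (237 − 43) = 68/194 = 0.35052.
Check on R: (127 − 183)/(23 − 183) = 0.35 ✓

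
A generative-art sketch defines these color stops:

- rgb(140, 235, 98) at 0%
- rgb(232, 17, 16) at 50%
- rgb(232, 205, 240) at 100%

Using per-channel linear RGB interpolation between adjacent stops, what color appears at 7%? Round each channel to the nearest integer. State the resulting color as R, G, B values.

(153, 204, 87)

7% lies between the 0% and 50% stops, so the local fraction is t = (7 − 0)/(50 − 0) = 7/50 ≈ 0.14.
R = 140 + 0.14 × (232 − 140) = 152.88 → 153
G = 235 + 0.14 × (17 − 235) = 204.48 → 204
B = 98 + 0.14 × (16 − 98) = 86.52 → 87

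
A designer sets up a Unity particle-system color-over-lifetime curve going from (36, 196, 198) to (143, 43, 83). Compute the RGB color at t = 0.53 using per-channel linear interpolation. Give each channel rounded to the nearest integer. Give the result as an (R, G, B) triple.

(93, 115, 137)

R = 36 + 0.53 × (143 − 36) = 36 + 0.53 × 107 = 92.71 → 93
G = 196 + 0.53 × (43 − 196) = 196 + 0.53 × -153 = 114.91 → 115
B = 198 + 0.53 × (83 − 198) = 198 + 0.53 × -115 = 137.05 → 137
So the blended color is (93, 115, 137), about #5d7389.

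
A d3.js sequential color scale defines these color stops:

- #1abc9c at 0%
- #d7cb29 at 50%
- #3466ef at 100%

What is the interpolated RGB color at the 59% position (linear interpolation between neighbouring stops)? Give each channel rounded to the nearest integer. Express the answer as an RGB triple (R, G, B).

59% lies between the 50% and 100% stops, so the local fraction is t = (59 − 50)/(100 − 50) = 9/50 ≈ 0.18.
#d7cb29 → (215, 203, 41); #3466ef → (52, 102, 239).
R = 215 + 0.18 × (52 − 215) = 185.66 → 186
G = 203 + 0.18 × (102 − 203) = 184.82 → 185
B = 41 + 0.18 × (239 − 41) = 76.64 → 77

(186, 185, 77)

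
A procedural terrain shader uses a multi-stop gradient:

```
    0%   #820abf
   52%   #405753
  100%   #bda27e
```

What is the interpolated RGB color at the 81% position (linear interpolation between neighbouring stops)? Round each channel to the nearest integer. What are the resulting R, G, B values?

(140, 132, 109)

81% lies between the 52% and 100% stops, so the local fraction is t = (81 − 52)/(100 − 52) = 29/48 ≈ 0.6042.
#405753 → (64, 87, 83); #bda27e → (189, 162, 126).
R = 64 + 0.6042 × (189 − 64) = 139.525 → 140
G = 87 + 0.6042 × (162 − 87) = 132.315 → 132
B = 83 + 0.6042 × (126 − 83) = 108.981 → 109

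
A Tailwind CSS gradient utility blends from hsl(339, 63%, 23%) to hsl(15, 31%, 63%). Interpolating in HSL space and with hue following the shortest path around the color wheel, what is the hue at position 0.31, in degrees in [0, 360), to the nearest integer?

350

Hue: 15 − 339 = -324°, but |-324| > 180 so the shorter arc goes the other way: Δh = -324 + 360 = 36°.
H = 339 + 0.31 × (36) = 350.16 → 350°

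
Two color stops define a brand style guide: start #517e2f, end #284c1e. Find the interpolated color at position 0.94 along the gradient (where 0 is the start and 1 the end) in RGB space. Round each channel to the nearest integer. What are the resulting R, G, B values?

#517e2f → (81, 126, 47); #284c1e → (40, 76, 30).
R = 81 + 0.94 × (40 − 81) = 81 + 0.94 × -41 = 42.46 → 42
G = 126 + 0.94 × (76 − 126) = 126 + 0.94 × -50 = 79 → 79
B = 47 + 0.94 × (30 − 47) = 47 + 0.94 × -17 = 31.02 → 31

(42, 79, 31)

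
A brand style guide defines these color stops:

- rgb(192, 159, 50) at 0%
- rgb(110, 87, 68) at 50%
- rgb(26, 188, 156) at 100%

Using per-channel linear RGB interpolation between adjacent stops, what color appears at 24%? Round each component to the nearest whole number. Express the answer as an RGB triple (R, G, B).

24% lies between the 0% and 50% stops, so the local fraction is t = (24 − 0)/(50 − 0) = 24/50 ≈ 0.48.
R = 192 + 0.48 × (110 − 192) = 152.64 → 153
G = 159 + 0.48 × (87 − 159) = 124.44 → 124
B = 50 + 0.48 × (68 − 50) = 58.64 → 59

(153, 124, 59)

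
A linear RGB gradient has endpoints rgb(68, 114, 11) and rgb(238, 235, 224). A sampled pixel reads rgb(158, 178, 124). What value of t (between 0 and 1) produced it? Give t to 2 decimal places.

Invert the lerp on the B channel (largest span, 213): t = (124 − 11) / (224 − 11) = 113/213 = 0.53052.
Check on R: (158 − 68)/(238 − 68) = 0.5294 ✓

0.53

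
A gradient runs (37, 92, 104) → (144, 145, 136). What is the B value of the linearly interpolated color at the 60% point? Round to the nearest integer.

B = 104 + 0.6 × (136 − 104) = 123.2 → 123

123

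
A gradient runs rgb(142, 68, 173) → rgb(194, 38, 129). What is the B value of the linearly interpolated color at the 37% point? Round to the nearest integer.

157

B = 173 + 0.37 × (129 − 173) = 156.72 → 157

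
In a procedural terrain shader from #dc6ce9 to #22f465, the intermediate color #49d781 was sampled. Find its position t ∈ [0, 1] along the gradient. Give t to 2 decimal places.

Invert the lerp on the R channel (largest span, 186): t = (73 − 220) / (34 − 220) = -147/-186 = 0.79032.
Check on G: (215 − 108)/(244 − 108) = 0.7868 ✓

0.79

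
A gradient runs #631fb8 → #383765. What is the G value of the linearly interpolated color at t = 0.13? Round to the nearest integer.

34

G₁ = 31 (from #631fb8), G₂ = 55 (from #383765).
G = 31 + 0.13 × (55 − 31) = 34.12 → 34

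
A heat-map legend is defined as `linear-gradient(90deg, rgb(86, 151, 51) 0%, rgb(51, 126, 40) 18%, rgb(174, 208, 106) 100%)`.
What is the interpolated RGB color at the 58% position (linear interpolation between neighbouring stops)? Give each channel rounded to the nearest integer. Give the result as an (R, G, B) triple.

(111, 166, 72)

58% lies between the 18% and 100% stops, so the local fraction is t = (58 − 18)/(100 − 18) = 40/82 ≈ 0.4878.
R = 51 + 0.4878 × (174 − 51) = 110.999 → 111
G = 126 + 0.4878 × (208 − 126) = 166 → 166
B = 40 + 0.4878 × (106 − 40) = 72.195 → 72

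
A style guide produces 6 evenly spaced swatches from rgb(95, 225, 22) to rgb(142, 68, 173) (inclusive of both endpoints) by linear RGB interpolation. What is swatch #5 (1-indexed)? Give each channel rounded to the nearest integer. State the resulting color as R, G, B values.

(133, 99, 143)

With 6 swatches and endpoints inclusive, swatch 5 sits at t = (5 − 1)/(6 − 1) = 4/5 ≈ 0.8.
R = 95 + 0.8 × (142 − 95) = 132.6 → 133
G = 225 + 0.8 × (68 − 225) = 99.4 → 99
B = 22 + 0.8 × (173 − 22) = 142.8 → 143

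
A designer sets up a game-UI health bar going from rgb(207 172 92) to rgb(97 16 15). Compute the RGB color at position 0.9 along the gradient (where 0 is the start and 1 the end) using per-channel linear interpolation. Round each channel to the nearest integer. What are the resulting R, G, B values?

R = 207 + 0.9 × (97 − 207) = 207 + 0.9 × -110 = 108 → 108
G = 172 + 0.9 × (16 − 172) = 172 + 0.9 × -156 = 31.6 → 32
B = 92 + 0.9 × (15 − 92) = 92 + 0.9 × -77 = 22.7 → 23

(108, 32, 23)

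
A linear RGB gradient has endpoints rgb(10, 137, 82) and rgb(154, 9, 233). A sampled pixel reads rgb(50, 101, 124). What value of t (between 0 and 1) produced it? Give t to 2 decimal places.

Invert the lerp on the B channel (largest span, 151): t = (124 − 82) / (233 − 82) = 42/151 = 0.27815.
Check on R: (50 − 10)/(154 − 10) = 0.2778 ✓

0.28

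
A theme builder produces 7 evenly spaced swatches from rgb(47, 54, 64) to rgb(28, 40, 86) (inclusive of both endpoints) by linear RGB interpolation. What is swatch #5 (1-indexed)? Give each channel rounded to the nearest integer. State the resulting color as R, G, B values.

With 7 swatches and endpoints inclusive, swatch 5 sits at t = (5 − 1)/(7 − 1) = 4/6 ≈ 0.6667.
R = 47 + 0.6667 × (28 − 47) = 34.333 → 34
G = 54 + 0.6667 × (40 − 54) = 44.666 → 45
B = 64 + 0.6667 × (86 − 64) = 78.667 → 79

(34, 45, 79)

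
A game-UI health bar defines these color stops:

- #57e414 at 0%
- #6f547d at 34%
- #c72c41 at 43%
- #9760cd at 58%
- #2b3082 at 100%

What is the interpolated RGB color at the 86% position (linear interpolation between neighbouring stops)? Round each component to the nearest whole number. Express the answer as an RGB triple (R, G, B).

(79, 64, 155)

86% lies between the 58% and 100% stops, so the local fraction is t = (86 − 58)/(100 − 58) = 28/42 ≈ 0.6667.
#9760cd → (151, 96, 205); #2b3082 → (43, 48, 130).
R = 151 + 0.6667 × (43 − 151) = 78.996 → 79
G = 96 + 0.6667 × (48 − 96) = 63.998 → 64
B = 205 + 0.6667 × (130 − 205) = 154.998 → 155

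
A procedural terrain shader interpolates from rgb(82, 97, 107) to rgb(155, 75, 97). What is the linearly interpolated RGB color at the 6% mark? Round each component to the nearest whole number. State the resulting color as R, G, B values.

6% corresponds to t = 0.06.
R = 82 + 0.06 × (155 − 82) = 82 + 0.06 × 73 = 86.38 → 86
G = 97 + 0.06 × (75 − 97) = 97 + 0.06 × -22 = 95.68 → 96
B = 107 + 0.06 × (97 − 107) = 107 + 0.06 × -10 = 106.4 → 106
So the blended color is (86, 96, 106), about #56606a.

(86, 96, 106)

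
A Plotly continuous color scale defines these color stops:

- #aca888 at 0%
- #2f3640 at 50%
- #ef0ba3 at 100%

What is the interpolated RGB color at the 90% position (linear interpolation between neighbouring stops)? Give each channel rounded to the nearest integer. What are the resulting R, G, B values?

(201, 20, 143)

90% lies between the 50% and 100% stops, so the local fraction is t = (90 − 50)/(100 − 50) = 40/50 ≈ 0.8.
#2f3640 → (47, 54, 64); #ef0ba3 → (239, 11, 163).
R = 47 + 0.8 × (239 − 47) = 200.6 → 201
G = 54 + 0.8 × (11 − 54) = 19.6 → 20
B = 64 + 0.8 × (163 − 64) = 143.2 → 143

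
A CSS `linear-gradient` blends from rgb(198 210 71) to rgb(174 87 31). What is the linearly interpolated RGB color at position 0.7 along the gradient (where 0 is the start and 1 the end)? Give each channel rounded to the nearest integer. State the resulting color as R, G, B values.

(181, 124, 43)

R = 198 + 0.7 × (174 − 198) = 198 + 0.7 × -24 = 181.2 → 181
G = 210 + 0.7 × (87 − 210) = 210 + 0.7 × -123 = 123.9 → 124
B = 71 + 0.7 × (31 − 71) = 71 + 0.7 × -40 = 43 → 43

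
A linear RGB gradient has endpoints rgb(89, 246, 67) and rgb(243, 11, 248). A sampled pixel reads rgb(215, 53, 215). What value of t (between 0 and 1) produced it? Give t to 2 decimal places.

0.82

Invert the lerp on the G channel (largest span, 235): t = (53 − 246) / (11 − 246) = -193/-235 = 0.82128.
Check on R: (215 − 89)/(243 − 89) = 0.8182 ✓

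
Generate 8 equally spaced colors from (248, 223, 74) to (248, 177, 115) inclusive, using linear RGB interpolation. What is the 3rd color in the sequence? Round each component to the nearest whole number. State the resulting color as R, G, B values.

With 8 swatches and endpoints inclusive, swatch 3 sits at t = (3 − 1)/(8 − 1) = 2/7 ≈ 0.2857.
R = 248 + 0.2857 × (248 − 248) = 248 → 248
G = 223 + 0.2857 × (177 − 223) = 209.858 → 210
B = 74 + 0.2857 × (115 − 74) = 85.714 → 86

(248, 210, 86)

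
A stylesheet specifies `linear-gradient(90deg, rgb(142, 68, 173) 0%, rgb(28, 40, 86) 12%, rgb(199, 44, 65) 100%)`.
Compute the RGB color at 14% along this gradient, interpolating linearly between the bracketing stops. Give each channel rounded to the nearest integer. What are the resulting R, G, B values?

14% lies between the 12% and 100% stops, so the local fraction is t = (14 − 12)/(100 − 12) = 2/88 ≈ 0.0227.
R = 28 + 0.0227 × (199 − 28) = 31.882 → 32
G = 40 + 0.0227 × (44 − 40) = 40.091 → 40
B = 86 + 0.0227 × (65 − 86) = 85.523 → 86

(32, 40, 86)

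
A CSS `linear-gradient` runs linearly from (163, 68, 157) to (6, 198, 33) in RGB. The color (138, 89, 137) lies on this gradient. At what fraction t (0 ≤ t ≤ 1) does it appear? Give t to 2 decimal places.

0.16

Invert the lerp on the R channel (largest span, 157): t = (138 − 163) / (6 − 163) = -25/-157 = 0.15924.
Check on G: (89 − 68)/(198 − 68) = 0.1615 ✓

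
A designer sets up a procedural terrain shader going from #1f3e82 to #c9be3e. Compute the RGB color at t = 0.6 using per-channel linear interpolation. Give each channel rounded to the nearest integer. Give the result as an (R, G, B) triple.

#1f3e82 → (31, 62, 130); #c9be3e → (201, 190, 62).
R = 31 + 0.6 × (201 − 31) = 31 + 0.6 × 170 = 133 → 133
G = 62 + 0.6 × (190 − 62) = 62 + 0.6 × 128 = 138.8 → 139
B = 130 + 0.6 × (62 − 130) = 130 + 0.6 × -68 = 89.2 → 89
So the blended color is (133, 139, 89), about #858b59.

(133, 139, 89)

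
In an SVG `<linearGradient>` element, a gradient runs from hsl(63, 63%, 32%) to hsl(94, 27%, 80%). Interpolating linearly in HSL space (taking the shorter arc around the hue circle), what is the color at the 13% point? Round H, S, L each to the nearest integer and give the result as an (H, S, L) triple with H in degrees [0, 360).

(67, 58, 38)

Hue arc: Δh = 94 − 63 = 31° (|Δh| ≤ 180, already the shorter path).
H = 63 + 0.13 × (31) = 67.03 → 67°
S = 63 + 0.13 × (27 − 63) = 58.32 → 58%
L = 32 + 0.13 × (80 − 32) = 38.24 → 38%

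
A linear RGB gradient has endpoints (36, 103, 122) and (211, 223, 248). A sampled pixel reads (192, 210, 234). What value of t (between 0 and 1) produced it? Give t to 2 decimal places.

Invert the lerp on the R channel (largest span, 175): t = (192 − 36) / (211 − 36) = 156/175 = 0.89143.
Check on G: (210 − 103)/(223 − 103) = 0.8917 ✓

0.89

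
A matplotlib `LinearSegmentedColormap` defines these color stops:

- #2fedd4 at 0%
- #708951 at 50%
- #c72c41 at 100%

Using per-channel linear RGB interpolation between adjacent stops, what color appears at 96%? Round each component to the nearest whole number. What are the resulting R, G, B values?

96% lies between the 50% and 100% stops, so the local fraction is t = (96 − 50)/(100 − 50) = 46/50 ≈ 0.92.
#708951 → (112, 137, 81); #c72c41 → (199, 44, 65).
R = 112 + 0.92 × (199 − 112) = 192.04 → 192
G = 137 + 0.92 × (44 − 137) = 51.44 → 51
B = 81 + 0.92 × (65 − 81) = 66.28 → 66

(192, 51, 66)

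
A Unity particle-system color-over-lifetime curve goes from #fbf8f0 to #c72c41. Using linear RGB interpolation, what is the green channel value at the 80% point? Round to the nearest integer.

G₁ = 248 (from #fbf8f0), G₂ = 44 (from #c72c41).
G = 248 + 0.8 × (44 − 248) = 84.8 → 85

85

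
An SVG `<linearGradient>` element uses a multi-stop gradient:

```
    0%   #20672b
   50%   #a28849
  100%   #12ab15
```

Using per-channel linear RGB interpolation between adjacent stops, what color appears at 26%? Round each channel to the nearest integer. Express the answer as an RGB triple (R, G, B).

26% lies between the 0% and 50% stops, so the local fraction is t = (26 − 0)/(50 − 0) = 26/50 ≈ 0.52.
#20672b → (32, 103, 43); #a28849 → (162, 136, 73).
R = 32 + 0.52 × (162 − 32) = 99.6 → 100
G = 103 + 0.52 × (136 − 103) = 120.16 → 120
B = 43 + 0.52 × (73 − 43) = 58.6 → 59

(100, 120, 59)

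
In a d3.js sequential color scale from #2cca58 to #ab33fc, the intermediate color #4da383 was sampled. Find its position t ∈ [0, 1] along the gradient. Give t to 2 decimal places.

Invert the lerp on the B channel (largest span, 164): t = (131 − 88) / (252 − 88) = 43/164 = 0.2622.
Check on R: (77 − 44)/(171 − 44) = 0.2598 ✓

0.26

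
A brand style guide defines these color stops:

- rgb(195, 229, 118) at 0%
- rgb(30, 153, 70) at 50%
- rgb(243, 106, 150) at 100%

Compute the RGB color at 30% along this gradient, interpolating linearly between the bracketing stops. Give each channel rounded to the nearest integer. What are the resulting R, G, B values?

(96, 183, 89)

30% lies between the 0% and 50% stops, so the local fraction is t = (30 − 0)/(50 − 0) = 30/50 ≈ 0.6.
R = 195 + 0.6 × (30 − 195) = 96 → 96
G = 229 + 0.6 × (153 − 229) = 183.4 → 183
B = 118 + 0.6 × (70 − 118) = 89.2 → 89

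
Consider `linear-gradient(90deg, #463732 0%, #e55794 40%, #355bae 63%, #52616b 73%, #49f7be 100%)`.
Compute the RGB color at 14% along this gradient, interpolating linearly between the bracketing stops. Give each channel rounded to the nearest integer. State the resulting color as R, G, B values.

14% lies between the 0% and 40% stops, so the local fraction is t = (14 − 0)/(40 − 0) = 14/40 ≈ 0.35.
#463732 → (70, 55, 50); #e55794 → (229, 87, 148).
R = 70 + 0.35 × (229 − 70) = 125.65 → 126
G = 55 + 0.35 × (87 − 55) = 66.2 → 66
B = 50 + 0.35 × (148 − 50) = 84.3 → 84

(126, 66, 84)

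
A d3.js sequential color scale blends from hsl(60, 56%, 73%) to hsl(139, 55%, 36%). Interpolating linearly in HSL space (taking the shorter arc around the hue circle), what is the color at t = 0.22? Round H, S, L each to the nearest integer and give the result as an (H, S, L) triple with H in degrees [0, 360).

(77, 56, 65)

Hue arc: Δh = 139 − 60 = 79° (|Δh| ≤ 180, already the shorter path).
H = 60 + 0.22 × (79) = 77.38 → 77°
S = 56 + 0.22 × (55 − 56) = 55.78 → 56%
L = 73 + 0.22 × (36 − 73) = 64.86 → 65%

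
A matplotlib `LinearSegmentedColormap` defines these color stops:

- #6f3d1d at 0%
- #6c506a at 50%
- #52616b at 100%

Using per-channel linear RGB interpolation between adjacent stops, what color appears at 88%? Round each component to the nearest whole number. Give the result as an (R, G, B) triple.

(88, 93, 107)

88% lies between the 50% and 100% stops, so the local fraction is t = (88 − 50)/(100 − 50) = 38/50 ≈ 0.76.
#6c506a → (108, 80, 106); #52616b → (82, 97, 107).
R = 108 + 0.76 × (82 − 108) = 88.24 → 88
G = 80 + 0.76 × (97 − 80) = 92.92 → 93
B = 106 + 0.76 × (107 − 106) = 106.76 → 107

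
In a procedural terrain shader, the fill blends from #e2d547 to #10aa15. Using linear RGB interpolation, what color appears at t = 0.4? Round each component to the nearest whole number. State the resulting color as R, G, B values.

#e2d547 → (226, 213, 71); #10aa15 → (16, 170, 21).
R = 226 + 0.4 × (16 − 226) = 226 + 0.4 × -210 = 142 → 142
G = 213 + 0.4 × (170 − 213) = 213 + 0.4 × -43 = 195.8 → 196
B = 71 + 0.4 × (21 − 71) = 71 + 0.4 × -50 = 51 → 51

(142, 196, 51)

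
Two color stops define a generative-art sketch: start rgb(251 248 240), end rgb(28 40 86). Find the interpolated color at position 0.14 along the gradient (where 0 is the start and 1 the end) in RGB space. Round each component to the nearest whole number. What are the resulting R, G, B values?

(220, 219, 218)

R = 251 + 0.14 × (28 − 251) = 251 + 0.14 × -223 = 219.78 → 220
G = 248 + 0.14 × (40 − 248) = 248 + 0.14 × -208 = 218.88 → 219
B = 240 + 0.14 × (86 − 240) = 240 + 0.14 × -154 = 218.44 → 218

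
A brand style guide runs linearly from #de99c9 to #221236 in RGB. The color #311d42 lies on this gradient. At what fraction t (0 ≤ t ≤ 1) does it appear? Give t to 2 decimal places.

Invert the lerp on the R channel (largest span, 188): t = (49 − 222) / (34 − 222) = -173/-188 = 0.92021.
Check on G: (29 − 153)/(18 − 153) = 0.9185 ✓

0.92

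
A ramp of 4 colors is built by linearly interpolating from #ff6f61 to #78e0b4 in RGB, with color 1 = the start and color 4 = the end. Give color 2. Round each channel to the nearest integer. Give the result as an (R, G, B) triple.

(210, 149, 125)

With 4 swatches and endpoints inclusive, swatch 2 sits at t = (2 − 1)/(4 − 1) = 1/3 ≈ 0.3333.
#ff6f61 → (255, 111, 97); #78e0b4 → (120, 224, 180).
R = 255 + 0.3333 × (120 − 255) = 210.005 → 210
G = 111 + 0.3333 × (224 − 111) = 148.663 → 149
B = 97 + 0.3333 × (180 − 97) = 124.664 → 125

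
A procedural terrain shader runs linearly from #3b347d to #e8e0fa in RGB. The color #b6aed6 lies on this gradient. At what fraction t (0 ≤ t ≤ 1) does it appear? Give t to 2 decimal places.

0.71

Invert the lerp on the R channel (largest span, 173): t = (182 − 59) / (232 − 59) = 123/173 = 0.71098.
Check on G: (174 − 52)/(224 − 52) = 0.7093 ✓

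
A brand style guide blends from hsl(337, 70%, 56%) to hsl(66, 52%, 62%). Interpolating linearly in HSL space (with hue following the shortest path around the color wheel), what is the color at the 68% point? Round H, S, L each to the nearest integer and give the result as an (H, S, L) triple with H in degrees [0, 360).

Hue: 66 − 337 = -271°, but |-271| > 180 so the shorter arc goes the other way: Δh = -271 + 360 = 89°.
H = 337 + 0.68 × (89) = 397.52 → 398 → 398 mod 360 = 38°
S = 70 + 0.68 × (52 − 70) = 57.76 → 58%
L = 56 + 0.68 × (62 − 56) = 60.08 → 60%

(38, 58, 60)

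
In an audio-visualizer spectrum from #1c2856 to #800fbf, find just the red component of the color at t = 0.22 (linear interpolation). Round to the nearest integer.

50

R₁ = 28 (from #1c2856), R₂ = 128 (from #800fbf).
R = 28 + 0.22 × (128 − 28) = 50 → 50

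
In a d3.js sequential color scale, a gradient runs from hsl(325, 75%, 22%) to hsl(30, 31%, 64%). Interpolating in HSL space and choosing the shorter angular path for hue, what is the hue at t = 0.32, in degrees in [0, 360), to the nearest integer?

Hue: 30 − 325 = -295°, but |-295| > 180 so the shorter arc goes the other way: Δh = -295 + 360 = 65°.
H = 325 + 0.32 × (65) = 345.8 → 346°

346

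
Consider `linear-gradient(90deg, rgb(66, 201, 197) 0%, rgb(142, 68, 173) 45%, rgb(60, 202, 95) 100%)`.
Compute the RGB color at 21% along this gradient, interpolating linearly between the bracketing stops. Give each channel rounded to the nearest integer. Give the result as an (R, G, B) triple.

21% lies between the 0% and 45% stops, so the local fraction is t = (21 − 0)/(45 − 0) = 21/45 ≈ 0.4667.
R = 66 + 0.4667 × (142 − 66) = 101.469 → 101
G = 201 + 0.4667 × (68 − 201) = 138.929 → 139
B = 197 + 0.4667 × (173 − 197) = 185.799 → 186

(101, 139, 186)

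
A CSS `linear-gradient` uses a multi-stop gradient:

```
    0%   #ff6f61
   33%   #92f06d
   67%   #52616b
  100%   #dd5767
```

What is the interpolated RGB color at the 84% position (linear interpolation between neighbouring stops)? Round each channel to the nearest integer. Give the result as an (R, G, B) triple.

84% lies between the 67% and 100% stops, so the local fraction is t = (84 − 67)/(100 − 67) = 17/33 ≈ 0.5152.
#52616b → (82, 97, 107); #dd5767 → (221, 87, 103).
R = 82 + 0.5152 × (221 − 82) = 153.613 → 154
G = 97 + 0.5152 × (87 − 97) = 91.848 → 92
B = 107 + 0.5152 × (103 − 107) = 104.939 → 105

(154, 92, 105)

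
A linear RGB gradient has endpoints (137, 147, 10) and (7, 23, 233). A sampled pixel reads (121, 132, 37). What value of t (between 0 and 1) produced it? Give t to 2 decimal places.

0.12

Invert the lerp on the B channel (largest span, 223): t = (37 − 10) / (233 − 10) = 27/223 = 0.12108.
Check on R: (121 − 137)/(7 − 137) = 0.1231 ✓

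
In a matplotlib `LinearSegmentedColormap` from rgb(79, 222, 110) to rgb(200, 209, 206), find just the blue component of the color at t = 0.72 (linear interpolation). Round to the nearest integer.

B = 110 + 0.72 × (206 − 110) = 179.12 → 179

179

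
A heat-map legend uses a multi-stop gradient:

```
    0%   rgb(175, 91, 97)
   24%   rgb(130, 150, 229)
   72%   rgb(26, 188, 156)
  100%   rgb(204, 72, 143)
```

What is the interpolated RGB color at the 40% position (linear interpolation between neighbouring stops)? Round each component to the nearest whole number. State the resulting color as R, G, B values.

(95, 163, 205)

40% lies between the 24% and 72% stops, so the local fraction is t = (40 − 24)/(72 − 24) = 16/48 ≈ 0.3333.
R = 130 + 0.3333 × (26 − 130) = 95.337 → 95
G = 150 + 0.3333 × (188 − 150) = 162.665 → 163
B = 229 + 0.3333 × (156 − 229) = 204.669 → 205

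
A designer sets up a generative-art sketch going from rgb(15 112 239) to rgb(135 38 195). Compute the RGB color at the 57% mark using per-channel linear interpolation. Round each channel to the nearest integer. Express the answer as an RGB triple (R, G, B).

(83, 70, 214)

57% corresponds to t = 0.57.
R = 15 + 0.57 × (135 − 15) = 15 + 0.57 × 120 = 83.4 → 83
G = 112 + 0.57 × (38 − 112) = 112 + 0.57 × -74 = 69.82 → 70
B = 239 + 0.57 × (195 − 239) = 239 + 0.57 × -44 = 213.92 → 214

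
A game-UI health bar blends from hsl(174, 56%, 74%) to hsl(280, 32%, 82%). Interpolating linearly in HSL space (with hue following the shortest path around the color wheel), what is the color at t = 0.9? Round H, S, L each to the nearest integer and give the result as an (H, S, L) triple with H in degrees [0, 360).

(269, 34, 81)

Hue arc: Δh = 280 − 174 = 106° (|Δh| ≤ 180, already the shorter path).
H = 174 + 0.9 × (106) = 269.4 → 269°
S = 56 + 0.9 × (32 − 56) = 34.4 → 34%
L = 74 + 0.9 × (82 − 74) = 81.2 → 81%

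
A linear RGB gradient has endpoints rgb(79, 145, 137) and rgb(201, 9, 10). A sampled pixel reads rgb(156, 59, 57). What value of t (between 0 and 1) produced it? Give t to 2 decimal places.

Invert the lerp on the G channel (largest span, 136): t = (59 − 145) / (9 − 145) = -86/-136 = 0.63235.
Check on R: (156 − 79)/(201 − 79) = 0.6311 ✓

0.63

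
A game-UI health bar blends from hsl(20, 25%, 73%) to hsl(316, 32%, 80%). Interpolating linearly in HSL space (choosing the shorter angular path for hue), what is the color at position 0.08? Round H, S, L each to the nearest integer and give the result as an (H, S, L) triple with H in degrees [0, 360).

(15, 26, 74)

Hue: 316 − 20 = 296°, but |296| > 180 so the shorter arc goes the other way: Δh = 296 − 360 = -64°.
H = 20 + 0.08 × (-64) = 14.88 → 15°
S = 25 + 0.08 × (32 − 25) = 25.56 → 26%
L = 73 + 0.08 × (80 − 73) = 73.56 → 74%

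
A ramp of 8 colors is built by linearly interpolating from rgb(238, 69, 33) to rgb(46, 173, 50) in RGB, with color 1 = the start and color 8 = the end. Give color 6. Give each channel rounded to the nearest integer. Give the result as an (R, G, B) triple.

(101, 143, 45)

With 8 swatches and endpoints inclusive, swatch 6 sits at t = (6 − 1)/(8 − 1) = 5/7 ≈ 0.7143.
R = 238 + 0.7143 × (46 − 238) = 100.854 → 101
G = 69 + 0.7143 × (173 − 69) = 143.287 → 143
B = 33 + 0.7143 × (50 − 33) = 45.143 → 45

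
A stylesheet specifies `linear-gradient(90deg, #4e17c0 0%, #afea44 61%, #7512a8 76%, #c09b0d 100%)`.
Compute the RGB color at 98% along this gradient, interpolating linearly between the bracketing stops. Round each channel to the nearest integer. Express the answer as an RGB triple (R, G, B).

(186, 144, 26)

98% lies between the 76% and 100% stops, so the local fraction is t = (98 − 76)/(100 − 76) = 22/24 ≈ 0.9167.
#7512a8 → (117, 18, 168); #c09b0d → (192, 155, 13).
R = 117 + 0.9167 × (192 − 117) = 185.752 → 186
G = 18 + 0.9167 × (155 − 18) = 143.588 → 144
B = 168 + 0.9167 × (13 − 168) = 25.912 → 26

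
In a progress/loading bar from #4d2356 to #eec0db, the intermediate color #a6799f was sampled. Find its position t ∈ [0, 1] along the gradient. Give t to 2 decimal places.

Invert the lerp on the R channel (largest span, 161): t = (166 − 77) / (238 − 77) = 89/161 = 0.5528.
Check on G: (121 − 35)/(192 − 35) = 0.5478 ✓

0.55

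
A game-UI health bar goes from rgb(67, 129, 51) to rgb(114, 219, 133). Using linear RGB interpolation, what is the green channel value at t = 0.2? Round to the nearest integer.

147

G = 129 + 0.2 × (219 − 129) = 147 → 147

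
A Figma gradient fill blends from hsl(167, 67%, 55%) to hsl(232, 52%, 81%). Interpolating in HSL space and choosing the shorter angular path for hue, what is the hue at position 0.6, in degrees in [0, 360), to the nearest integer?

Hue arc: Δh = 232 − 167 = 65° (|Δh| ≤ 180, already the shorter path).
H = 167 + 0.6 × (65) = 206 → 206°

206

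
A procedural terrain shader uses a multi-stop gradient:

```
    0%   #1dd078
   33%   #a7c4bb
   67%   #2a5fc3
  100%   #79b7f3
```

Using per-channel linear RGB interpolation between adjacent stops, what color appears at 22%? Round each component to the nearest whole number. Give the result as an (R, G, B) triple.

22% lies between the 0% and 33% stops, so the local fraction is t = (22 − 0)/(33 − 0) = 22/33 ≈ 0.6667.
#1dd078 → (29, 208, 120); #a7c4bb → (167, 196, 187).
R = 29 + 0.6667 × (167 − 29) = 121.005 → 121
G = 208 + 0.6667 × (196 − 208) = 200 → 200
B = 120 + 0.6667 × (187 − 120) = 164.669 → 165

(121, 200, 165)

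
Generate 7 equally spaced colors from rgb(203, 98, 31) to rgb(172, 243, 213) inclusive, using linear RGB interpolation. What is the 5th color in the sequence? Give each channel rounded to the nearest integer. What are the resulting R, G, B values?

(182, 195, 152)

With 7 swatches and endpoints inclusive, swatch 5 sits at t = (5 − 1)/(7 − 1) = 4/6 ≈ 0.6667.
R = 203 + 0.6667 × (172 − 203) = 182.332 → 182
G = 98 + 0.6667 × (243 − 98) = 194.671 → 195
B = 31 + 0.6667 × (213 − 31) = 152.339 → 152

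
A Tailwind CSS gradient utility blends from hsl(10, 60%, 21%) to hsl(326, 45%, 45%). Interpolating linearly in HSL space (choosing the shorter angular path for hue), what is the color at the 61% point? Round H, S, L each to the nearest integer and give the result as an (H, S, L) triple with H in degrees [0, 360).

Hue: 326 − 10 = 316°, but |316| > 180 so the shorter arc goes the other way: Δh = 316 − 360 = -44°.
H = 10 + 0.61 × (-44) = -16.84 → -17 → -17 mod 360 = 343°
S = 60 + 0.61 × (45 − 60) = 50.85 → 51%
L = 21 + 0.61 × (45 − 21) = 35.64 → 36%

(343, 51, 36)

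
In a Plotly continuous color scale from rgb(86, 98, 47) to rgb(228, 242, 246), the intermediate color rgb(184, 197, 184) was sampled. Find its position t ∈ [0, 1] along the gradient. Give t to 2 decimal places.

0.69

Invert the lerp on the B channel (largest span, 199): t = (184 − 47) / (246 − 47) = 137/199 = 0.68844.
Check on R: (184 − 86)/(228 − 86) = 0.6901 ✓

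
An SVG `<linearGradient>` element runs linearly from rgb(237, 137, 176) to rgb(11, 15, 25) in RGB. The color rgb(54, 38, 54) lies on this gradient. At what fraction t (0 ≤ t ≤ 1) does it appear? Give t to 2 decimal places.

Invert the lerp on the R channel (largest span, 226): t = (54 − 237) / (11 − 237) = -183/-226 = 0.80973.
Check on G: (38 − 137)/(15 − 137) = 0.8115 ✓

0.81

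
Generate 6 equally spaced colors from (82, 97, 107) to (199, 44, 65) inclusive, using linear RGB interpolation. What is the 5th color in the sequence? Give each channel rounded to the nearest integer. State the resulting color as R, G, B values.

(176, 55, 73)

With 6 swatches and endpoints inclusive, swatch 5 sits at t = (5 − 1)/(6 − 1) = 4/5 ≈ 0.8.
R = 82 + 0.8 × (199 − 82) = 175.6 → 176
G = 97 + 0.8 × (44 − 97) = 54.6 → 55
B = 107 + 0.8 × (65 − 107) = 73.4 → 73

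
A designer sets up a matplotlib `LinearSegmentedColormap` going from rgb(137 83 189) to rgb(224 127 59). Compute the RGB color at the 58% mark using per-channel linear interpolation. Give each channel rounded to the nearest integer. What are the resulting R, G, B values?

(187, 109, 114)

58% corresponds to t = 0.58.
R = 137 + 0.58 × (224 − 137) = 137 + 0.58 × 87 = 187.46 → 187
G = 83 + 0.58 × (127 − 83) = 83 + 0.58 × 44 = 108.52 → 109
B = 189 + 0.58 × (59 − 189) = 189 + 0.58 × -130 = 113.6 → 114
So the blended color is (187, 109, 114), about #bb6d72.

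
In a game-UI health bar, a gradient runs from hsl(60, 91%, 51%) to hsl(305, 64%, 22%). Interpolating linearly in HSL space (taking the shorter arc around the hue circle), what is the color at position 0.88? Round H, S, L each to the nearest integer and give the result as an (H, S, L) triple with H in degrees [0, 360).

Hue: 305 − 60 = 245°, but |245| > 180 so the shorter arc goes the other way: Δh = 245 − 360 = -115°.
H = 60 + 0.88 × (-115) = -41.2 → -41 → -41 mod 360 = 319°
S = 91 + 0.88 × (64 − 91) = 67.24 → 67%
L = 51 + 0.88 × (22 − 51) = 25.48 → 25%

(319, 67, 25)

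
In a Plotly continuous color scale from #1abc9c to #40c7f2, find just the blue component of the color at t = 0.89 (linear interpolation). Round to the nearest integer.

233

B₁ = 156 (from #1abc9c), B₂ = 242 (from #40c7f2).
B = 156 + 0.89 × (242 − 156) = 232.54 → 233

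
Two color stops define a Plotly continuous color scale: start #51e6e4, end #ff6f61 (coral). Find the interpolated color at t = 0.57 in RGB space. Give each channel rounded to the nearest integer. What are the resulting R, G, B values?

(180, 162, 153)

#51e6e4 → (81, 230, 228); #ff6f61 → (255, 111, 97).
R = 81 + 0.57 × (255 − 81) = 81 + 0.57 × 174 = 180.18 → 180
G = 230 + 0.57 × (111 − 230) = 230 + 0.57 × -119 = 162.17 → 162
B = 228 + 0.57 × (97 − 228) = 228 + 0.57 × -131 = 153.33 → 153
So the blended color is (180, 162, 153), about #b4a299.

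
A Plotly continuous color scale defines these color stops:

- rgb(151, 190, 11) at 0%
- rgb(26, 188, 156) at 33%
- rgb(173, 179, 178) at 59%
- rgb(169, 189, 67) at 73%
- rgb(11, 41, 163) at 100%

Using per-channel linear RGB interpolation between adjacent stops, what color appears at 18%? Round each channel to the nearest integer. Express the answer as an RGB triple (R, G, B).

(83, 189, 90)

18% lies between the 0% and 33% stops, so the local fraction is t = (18 − 0)/(33 − 0) = 18/33 ≈ 0.5455.
R = 151 + 0.5455 × (26 − 151) = 82.812 → 83
G = 190 + 0.5455 × (188 − 190) = 188.909 → 189
B = 11 + 0.5455 × (156 − 11) = 90.097 → 90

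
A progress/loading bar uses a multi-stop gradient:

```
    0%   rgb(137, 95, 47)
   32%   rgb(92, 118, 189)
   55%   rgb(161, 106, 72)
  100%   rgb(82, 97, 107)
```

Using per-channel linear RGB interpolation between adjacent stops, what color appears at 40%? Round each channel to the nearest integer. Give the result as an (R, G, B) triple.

40% lies between the 32% and 55% stops, so the local fraction is t = (40 − 32)/(55 − 32) = 8/23 ≈ 0.3478.
R = 92 + 0.3478 × (161 − 92) = 115.998 → 116
G = 118 + 0.3478 × (106 − 118) = 113.826 → 114
B = 189 + 0.3478 × (72 − 189) = 148.307 → 148

(116, 114, 148)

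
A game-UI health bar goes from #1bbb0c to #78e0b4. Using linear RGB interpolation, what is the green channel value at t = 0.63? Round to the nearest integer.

G₁ = 187 (from #1bbb0c), G₂ = 224 (from #78e0b4).
G = 187 + 0.63 × (224 − 187) = 210.31 → 210

210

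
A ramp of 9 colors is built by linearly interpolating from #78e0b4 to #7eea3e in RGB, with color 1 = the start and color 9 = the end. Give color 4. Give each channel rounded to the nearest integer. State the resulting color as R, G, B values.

With 9 swatches and endpoints inclusive, swatch 4 sits at t = (4 − 1)/(9 − 1) = 3/8 ≈ 0.375.
#78e0b4 → (120, 224, 180); #7eea3e → (126, 234, 62).
R = 120 + 0.375 × (126 − 120) = 122.25 → 122
G = 224 + 0.375 × (234 − 224) = 227.75 → 228
B = 180 + 0.375 × (62 − 180) = 135.75 → 136

(122, 228, 136)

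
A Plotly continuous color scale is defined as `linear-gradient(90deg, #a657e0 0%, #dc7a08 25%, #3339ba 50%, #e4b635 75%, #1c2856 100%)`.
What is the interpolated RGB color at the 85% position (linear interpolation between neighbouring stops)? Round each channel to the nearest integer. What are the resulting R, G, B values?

85% lies between the 75% and 100% stops, so the local fraction is t = (85 − 75)/(100 − 75) = 10/25 ≈ 0.4.
#e4b635 → (228, 182, 53); #1c2856 → (28, 40, 86).
R = 228 + 0.4 × (28 − 228) = 148 → 148
G = 182 + 0.4 × (40 − 182) = 125.2 → 125
B = 53 + 0.4 × (86 − 53) = 66.2 → 66

(148, 125, 66)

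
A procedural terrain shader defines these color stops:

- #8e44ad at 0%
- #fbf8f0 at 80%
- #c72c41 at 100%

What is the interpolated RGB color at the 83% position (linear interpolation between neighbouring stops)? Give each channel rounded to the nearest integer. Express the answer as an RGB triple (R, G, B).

(243, 217, 214)

83% lies between the 80% and 100% stops, so the local fraction is t = (83 − 80)/(100 − 80) = 3/20 ≈ 0.15.
#fbf8f0 → (251, 248, 240); #c72c41 → (199, 44, 65).
R = 251 + 0.15 × (199 − 251) = 243.2 → 243
G = 248 + 0.15 × (44 − 248) = 217.4 → 217
B = 240 + 0.15 × (65 − 240) = 213.75 → 214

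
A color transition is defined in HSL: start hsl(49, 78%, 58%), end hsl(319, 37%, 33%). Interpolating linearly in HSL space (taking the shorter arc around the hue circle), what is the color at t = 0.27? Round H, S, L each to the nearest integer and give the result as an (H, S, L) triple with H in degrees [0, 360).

(25, 67, 51)

Hue: 319 − 49 = 270°, but |270| > 180 so the shorter arc goes the other way: Δh = 270 − 360 = -90°.
H = 49 + 0.27 × (-90) = 24.7 → 25°
S = 78 + 0.27 × (37 − 78) = 66.93 → 67%
L = 58 + 0.27 × (33 − 58) = 51.25 → 51%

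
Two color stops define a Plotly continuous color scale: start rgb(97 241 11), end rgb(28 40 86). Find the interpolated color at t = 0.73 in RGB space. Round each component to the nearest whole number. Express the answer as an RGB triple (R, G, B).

(47, 94, 66)

R = 97 + 0.73 × (28 − 97) = 97 + 0.73 × -69 = 46.63 → 47
G = 241 + 0.73 × (40 − 241) = 241 + 0.73 × -201 = 94.27 → 94
B = 11 + 0.73 × (86 − 11) = 11 + 0.73 × 75 = 65.75 → 66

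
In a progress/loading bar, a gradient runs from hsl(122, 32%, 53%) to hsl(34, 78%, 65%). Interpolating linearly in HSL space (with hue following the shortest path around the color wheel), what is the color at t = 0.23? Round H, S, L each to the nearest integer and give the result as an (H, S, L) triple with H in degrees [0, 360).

Hue arc: Δh = 34 − 122 = -88° (|Δh| ≤ 180, already the shorter path).
H = 122 + 0.23 × (-88) = 101.76 → 102°
S = 32 + 0.23 × (78 − 32) = 42.58 → 43%
L = 53 + 0.23 × (65 − 53) = 55.76 → 56%

(102, 43, 56)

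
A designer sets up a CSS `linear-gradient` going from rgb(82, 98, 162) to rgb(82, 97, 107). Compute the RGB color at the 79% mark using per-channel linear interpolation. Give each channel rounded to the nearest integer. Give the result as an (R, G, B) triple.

(82, 97, 119)

79% corresponds to t = 0.79.
R = 82 + 0.79 × (82 − 82) = 82 + 0.79 × 0 = 82 → 82
G = 98 + 0.79 × (97 − 98) = 98 + 0.79 × -1 = 97.21 → 97
B = 162 + 0.79 × (107 − 162) = 162 + 0.79 × -55 = 118.55 → 119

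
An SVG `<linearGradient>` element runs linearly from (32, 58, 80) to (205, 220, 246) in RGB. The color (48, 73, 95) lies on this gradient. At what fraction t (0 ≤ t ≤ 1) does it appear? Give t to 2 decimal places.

Invert the lerp on the R channel (largest span, 173): t = (48 − 32) / (205 − 32) = 16/173 = 0.092486.
Check on G: (73 − 58)/(220 − 58) = 0.09259 ✓

0.09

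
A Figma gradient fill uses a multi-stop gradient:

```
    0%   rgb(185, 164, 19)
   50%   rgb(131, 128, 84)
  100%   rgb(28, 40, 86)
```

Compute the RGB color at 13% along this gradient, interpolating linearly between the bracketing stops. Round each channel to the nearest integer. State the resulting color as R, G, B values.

13% lies between the 0% and 50% stops, so the local fraction is t = (13 − 0)/(50 − 0) = 13/50 ≈ 0.26.
R = 185 + 0.26 × (131 − 185) = 170.96 → 171
G = 164 + 0.26 × (128 − 164) = 154.64 → 155
B = 19 + 0.26 × (84 − 19) = 35.9 → 36

(171, 155, 36)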